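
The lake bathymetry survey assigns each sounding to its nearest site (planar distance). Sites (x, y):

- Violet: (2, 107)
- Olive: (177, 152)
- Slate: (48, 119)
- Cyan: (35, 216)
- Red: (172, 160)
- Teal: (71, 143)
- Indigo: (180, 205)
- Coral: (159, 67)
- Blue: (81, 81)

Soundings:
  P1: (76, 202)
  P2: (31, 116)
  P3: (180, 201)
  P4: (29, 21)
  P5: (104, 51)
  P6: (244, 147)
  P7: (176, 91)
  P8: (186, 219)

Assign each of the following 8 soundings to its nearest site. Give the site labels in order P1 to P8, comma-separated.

P1 → Cyan (d²=1877.00)
P2 → Slate (d²=298.00)
P3 → Indigo (d²=16.00)
P4 → Blue (d²=6304.00)
P5 → Blue (d²=1429.00)
P6 → Olive (d²=4514.00)
P7 → Coral (d²=865.00)
P8 → Indigo (d²=232.00)

Cyan, Slate, Indigo, Blue, Blue, Olive, Coral, Indigo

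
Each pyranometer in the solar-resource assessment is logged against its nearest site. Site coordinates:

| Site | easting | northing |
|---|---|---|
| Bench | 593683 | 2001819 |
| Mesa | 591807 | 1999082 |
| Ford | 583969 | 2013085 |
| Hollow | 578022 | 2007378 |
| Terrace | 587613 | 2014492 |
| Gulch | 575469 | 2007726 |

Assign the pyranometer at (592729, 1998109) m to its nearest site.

Mesa

Squared distances to each site:
Bench: 14674216.000; Mesa: 1796813.000; Ford: 301018176.000; Hollow: 302210210.000; Terrace: 294576145.000; Gulch: 390394289.000.
Minimum at Mesa.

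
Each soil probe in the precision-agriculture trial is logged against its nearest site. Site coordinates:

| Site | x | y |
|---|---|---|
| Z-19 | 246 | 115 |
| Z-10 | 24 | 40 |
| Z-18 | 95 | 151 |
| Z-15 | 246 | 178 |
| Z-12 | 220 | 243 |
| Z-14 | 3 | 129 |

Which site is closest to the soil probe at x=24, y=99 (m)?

Squared distances to each site:
Z-19: 49540.000; Z-10: 3481.000; Z-18: 7745.000; Z-15: 55525.000; Z-12: 59152.000; Z-14: 1341.000.
Minimum at Z-14.

Z-14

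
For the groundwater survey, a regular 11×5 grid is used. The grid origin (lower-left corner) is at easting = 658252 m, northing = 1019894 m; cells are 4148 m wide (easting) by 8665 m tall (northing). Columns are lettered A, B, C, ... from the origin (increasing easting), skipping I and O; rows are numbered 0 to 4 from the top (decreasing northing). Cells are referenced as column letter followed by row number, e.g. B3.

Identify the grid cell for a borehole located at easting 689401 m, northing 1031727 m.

H3

Column index: ⌊(689401 − 658252) / 4148⌋ = ⌊7.509⌋ = 7 → column H
Row offset from origin: ⌊(1031727 − 1019894) / 8665⌋ = ⌊1.366⌋ = 1 → row 3 (counted from top)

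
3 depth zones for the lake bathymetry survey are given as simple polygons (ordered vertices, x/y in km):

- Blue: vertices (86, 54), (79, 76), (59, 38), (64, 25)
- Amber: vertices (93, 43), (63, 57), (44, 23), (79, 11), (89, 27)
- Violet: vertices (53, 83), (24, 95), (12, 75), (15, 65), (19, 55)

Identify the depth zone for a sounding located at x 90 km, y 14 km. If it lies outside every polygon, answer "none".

Cast a ray rightward from (90, 14). For each polygon, the edges (by vertex number in listed order) whose endpoints lie on opposite sides of y = 14, where each meets that height, and whether that is right or left of the point:
Blue: no edge straddles that height → 0 crossings.
Amber: 3–4 at x≈70.2 (left), 4–5 at x≈80.9 (left) → 0 crossings.
Violet: no edge straddles that height → 0 crossings.
All counts are even, so the point lies outside every listed polygon.

none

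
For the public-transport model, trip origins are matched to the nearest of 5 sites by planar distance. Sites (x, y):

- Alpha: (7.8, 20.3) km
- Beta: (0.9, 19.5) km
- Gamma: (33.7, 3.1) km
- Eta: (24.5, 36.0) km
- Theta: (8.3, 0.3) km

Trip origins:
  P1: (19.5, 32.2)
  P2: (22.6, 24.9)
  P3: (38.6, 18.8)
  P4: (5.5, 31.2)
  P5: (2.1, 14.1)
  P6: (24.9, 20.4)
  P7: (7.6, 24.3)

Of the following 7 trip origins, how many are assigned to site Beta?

P1 → Eta
P2 → Eta
P3 → Gamma
P4 → Alpha
P5 → Beta
P6 → Eta
P7 → Alpha
1 of the 7 goes to Beta.

1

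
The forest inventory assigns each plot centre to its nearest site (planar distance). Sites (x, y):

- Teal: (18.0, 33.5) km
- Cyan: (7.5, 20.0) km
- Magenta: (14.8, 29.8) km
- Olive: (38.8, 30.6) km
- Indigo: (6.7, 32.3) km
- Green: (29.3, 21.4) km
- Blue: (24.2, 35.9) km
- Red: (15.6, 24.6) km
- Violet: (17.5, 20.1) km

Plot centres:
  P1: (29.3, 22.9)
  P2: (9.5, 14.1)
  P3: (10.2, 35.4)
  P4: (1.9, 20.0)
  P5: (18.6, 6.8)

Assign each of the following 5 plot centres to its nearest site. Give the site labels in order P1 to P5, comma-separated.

P1 → Green (d²=2.25)
P2 → Cyan (d²=38.81)
P3 → Indigo (d²=21.86)
P4 → Cyan (d²=31.36)
P5 → Violet (d²=178.10)

Green, Cyan, Indigo, Cyan, Violet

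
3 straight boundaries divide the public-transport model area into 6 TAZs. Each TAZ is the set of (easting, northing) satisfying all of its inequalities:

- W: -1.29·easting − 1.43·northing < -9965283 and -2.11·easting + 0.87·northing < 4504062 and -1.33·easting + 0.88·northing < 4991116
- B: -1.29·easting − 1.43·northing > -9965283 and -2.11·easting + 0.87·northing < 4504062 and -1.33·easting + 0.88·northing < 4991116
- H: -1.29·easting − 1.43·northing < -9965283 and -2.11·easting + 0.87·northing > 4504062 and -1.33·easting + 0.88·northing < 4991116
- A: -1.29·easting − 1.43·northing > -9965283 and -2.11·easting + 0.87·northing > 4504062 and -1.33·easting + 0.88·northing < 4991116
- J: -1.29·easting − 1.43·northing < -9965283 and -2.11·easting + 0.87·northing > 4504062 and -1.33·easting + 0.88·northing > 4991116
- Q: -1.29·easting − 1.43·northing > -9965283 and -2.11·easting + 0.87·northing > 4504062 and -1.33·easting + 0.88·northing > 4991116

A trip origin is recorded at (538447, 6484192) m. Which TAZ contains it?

H

-1.29·538447 − 1.43·6484192 = -9966991.190, which is < -9965283
-2.11·538447 + 0.87·6484192 = 4505123.870, which is > 4504062
-1.33·538447 + 0.88·6484192 = 4989954.450, which is < 4991116
This sign pattern matches H.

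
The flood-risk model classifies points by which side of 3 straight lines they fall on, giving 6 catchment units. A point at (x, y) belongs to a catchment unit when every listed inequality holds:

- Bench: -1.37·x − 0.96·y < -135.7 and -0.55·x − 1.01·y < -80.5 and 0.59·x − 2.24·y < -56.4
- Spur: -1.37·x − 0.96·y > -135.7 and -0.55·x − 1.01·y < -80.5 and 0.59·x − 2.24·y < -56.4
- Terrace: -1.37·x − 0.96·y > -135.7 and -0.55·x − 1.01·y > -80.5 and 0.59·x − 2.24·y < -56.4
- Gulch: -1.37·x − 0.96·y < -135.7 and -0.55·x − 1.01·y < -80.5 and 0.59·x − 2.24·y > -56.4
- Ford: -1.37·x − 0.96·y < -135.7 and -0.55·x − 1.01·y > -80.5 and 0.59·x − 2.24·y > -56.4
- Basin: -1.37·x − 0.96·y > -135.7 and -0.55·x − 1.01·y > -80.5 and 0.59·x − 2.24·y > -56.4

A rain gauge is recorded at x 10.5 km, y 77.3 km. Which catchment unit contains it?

-1.37·10.5 − 0.96·77.3 = -88.593, which is > -135.7
-0.55·10.5 − 1.01·77.3 = -83.848, which is < -80.5
0.59·10.5 − 2.24·77.3 = -166.957, which is < -56.4
This sign pattern matches Spur.

Spur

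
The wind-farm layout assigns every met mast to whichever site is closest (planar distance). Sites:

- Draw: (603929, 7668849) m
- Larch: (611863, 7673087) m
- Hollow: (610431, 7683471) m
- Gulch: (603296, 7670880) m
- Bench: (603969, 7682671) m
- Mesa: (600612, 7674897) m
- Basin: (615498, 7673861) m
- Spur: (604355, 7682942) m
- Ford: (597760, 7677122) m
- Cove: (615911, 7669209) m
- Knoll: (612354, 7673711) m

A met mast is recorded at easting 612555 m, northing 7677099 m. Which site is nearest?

Knoll

Squared distances to each site:
Draw: 142470376.000; Larch: 16575008.000; Hollow: 45113760.000; Gulch: 124405042.000; Bench: 104766580.000; Mesa: 147484053.000; Basin: 19145893.000; Spur: 101380649.000; Ford: 218892554.000; Cove: 73514836.000; Knoll: 11518945.000.
Minimum at Knoll.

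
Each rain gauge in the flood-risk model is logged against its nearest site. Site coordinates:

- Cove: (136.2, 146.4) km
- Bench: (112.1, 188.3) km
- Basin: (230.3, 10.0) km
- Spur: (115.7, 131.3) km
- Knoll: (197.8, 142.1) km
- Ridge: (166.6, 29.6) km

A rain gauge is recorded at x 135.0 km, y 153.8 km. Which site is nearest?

Cove

Squared distances to each site:
Cove: 56.200; Bench: 1714.660; Basin: 29760.530; Spur: 878.740; Knoll: 4080.730; Ridge: 16424.200.
Minimum at Cove.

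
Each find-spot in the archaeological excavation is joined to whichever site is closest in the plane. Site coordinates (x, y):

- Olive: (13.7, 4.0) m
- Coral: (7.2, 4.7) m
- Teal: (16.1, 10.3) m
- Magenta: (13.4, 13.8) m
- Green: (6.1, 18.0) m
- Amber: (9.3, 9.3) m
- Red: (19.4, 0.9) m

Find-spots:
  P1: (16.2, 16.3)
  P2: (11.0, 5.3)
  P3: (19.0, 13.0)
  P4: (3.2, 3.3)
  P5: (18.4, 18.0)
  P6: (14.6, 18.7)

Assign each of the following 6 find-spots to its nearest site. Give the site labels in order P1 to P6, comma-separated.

Magenta, Olive, Teal, Coral, Magenta, Magenta

P1 → Magenta (d²=14.09)
P2 → Olive (d²=8.98)
P3 → Teal (d²=15.70)
P4 → Coral (d²=17.96)
P5 → Magenta (d²=42.64)
P6 → Magenta (d²=25.45)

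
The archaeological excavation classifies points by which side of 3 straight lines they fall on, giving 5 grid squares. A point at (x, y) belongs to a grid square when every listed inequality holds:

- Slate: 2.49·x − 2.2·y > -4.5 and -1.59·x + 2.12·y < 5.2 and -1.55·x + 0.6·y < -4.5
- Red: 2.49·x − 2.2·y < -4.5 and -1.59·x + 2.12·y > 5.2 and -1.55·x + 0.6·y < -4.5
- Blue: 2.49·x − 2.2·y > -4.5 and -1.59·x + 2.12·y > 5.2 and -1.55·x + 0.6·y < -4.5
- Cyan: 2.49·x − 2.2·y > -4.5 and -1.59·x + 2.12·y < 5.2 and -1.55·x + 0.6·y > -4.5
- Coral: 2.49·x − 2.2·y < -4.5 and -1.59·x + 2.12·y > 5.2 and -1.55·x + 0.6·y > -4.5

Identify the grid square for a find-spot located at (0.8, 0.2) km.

Cyan

2.49·0.8 − 2.2·0.2 = 1.552, which is > -4.5
-1.59·0.8 + 2.12·0.2 = -0.848, which is < 5.2
-1.55·0.8 + 0.6·0.2 = -1.120, which is > -4.5
This sign pattern matches Cyan.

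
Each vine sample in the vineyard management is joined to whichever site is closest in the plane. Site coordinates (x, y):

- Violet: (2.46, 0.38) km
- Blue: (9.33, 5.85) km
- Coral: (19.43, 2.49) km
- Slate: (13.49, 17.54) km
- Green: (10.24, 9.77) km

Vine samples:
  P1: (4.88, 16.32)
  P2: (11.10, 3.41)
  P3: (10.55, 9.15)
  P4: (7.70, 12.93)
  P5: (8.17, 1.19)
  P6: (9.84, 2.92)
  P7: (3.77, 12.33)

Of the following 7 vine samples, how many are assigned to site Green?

4

P1 → Green
P2 → Blue
P3 → Green
P4 → Green
P5 → Blue
P6 → Blue
P7 → Green
4 of the 7 go to Green.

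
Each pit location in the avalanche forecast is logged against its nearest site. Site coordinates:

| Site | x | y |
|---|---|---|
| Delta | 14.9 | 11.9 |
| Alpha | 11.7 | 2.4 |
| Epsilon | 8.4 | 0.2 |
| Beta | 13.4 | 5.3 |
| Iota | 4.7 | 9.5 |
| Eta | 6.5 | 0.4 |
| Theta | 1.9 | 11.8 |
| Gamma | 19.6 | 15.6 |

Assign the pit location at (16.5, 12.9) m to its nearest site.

Delta

Squared distances to each site:
Delta: 3.560; Alpha: 133.290; Epsilon: 226.900; Beta: 67.370; Iota: 150.800; Eta: 256.250; Theta: 214.370; Gamma: 16.900.
Minimum at Delta.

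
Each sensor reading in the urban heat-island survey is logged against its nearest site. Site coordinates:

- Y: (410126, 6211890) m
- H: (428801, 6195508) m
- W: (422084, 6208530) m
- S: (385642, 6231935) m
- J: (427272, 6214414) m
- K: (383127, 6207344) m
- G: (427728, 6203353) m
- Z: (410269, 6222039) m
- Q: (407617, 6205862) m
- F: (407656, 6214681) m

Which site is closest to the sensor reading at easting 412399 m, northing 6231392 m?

Squared distances to each site:
Y: 385494533.000; H: 1556687060.000; W: 616470269.000; S: 716231898.000; J: 509458613.000; K: 1435156288.000; G: 1021163762.000; Z: 92015509.000; Q: 674648424.000; F: 301753570.000.
Minimum at Z.

Z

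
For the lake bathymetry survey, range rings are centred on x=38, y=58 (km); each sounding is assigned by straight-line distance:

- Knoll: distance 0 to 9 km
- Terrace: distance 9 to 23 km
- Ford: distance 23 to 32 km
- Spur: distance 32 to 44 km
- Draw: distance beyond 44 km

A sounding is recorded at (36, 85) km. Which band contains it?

Distance = √((36−38)² + (85−58)²) = √(4.000 + 729.000) = 27.074 km.
23 ≤ 27.074 < 32 → Ford.

Ford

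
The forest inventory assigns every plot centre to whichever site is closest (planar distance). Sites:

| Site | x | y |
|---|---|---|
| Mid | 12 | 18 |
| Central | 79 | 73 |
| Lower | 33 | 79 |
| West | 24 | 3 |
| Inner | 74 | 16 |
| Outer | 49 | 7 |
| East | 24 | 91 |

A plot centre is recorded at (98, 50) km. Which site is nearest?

Squared distances to each site:
Mid: 8420.000; Central: 890.000; Lower: 5066.000; West: 7685.000; Inner: 1732.000; Outer: 4250.000; East: 7157.000.
Minimum at Central.

Central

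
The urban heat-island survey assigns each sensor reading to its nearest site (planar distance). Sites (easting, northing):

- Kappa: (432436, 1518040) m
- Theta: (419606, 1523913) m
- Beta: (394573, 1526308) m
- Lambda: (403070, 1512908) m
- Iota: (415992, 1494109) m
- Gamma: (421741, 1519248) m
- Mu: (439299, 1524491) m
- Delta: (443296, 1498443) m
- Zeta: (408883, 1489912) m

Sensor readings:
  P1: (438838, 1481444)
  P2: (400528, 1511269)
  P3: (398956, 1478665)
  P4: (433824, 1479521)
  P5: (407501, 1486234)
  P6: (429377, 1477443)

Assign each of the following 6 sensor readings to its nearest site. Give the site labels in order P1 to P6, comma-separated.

P1 → Delta (d²=308839765.00)
P2 → Lambda (d²=9148085.00)
P3 → Zeta (d²=225040338.00)
P4 → Delta (d²=447760868.00)
P5 → Zeta (d²=15437608.00)
P6 → Iota (d²=456913781.00)

Delta, Lambda, Zeta, Delta, Zeta, Iota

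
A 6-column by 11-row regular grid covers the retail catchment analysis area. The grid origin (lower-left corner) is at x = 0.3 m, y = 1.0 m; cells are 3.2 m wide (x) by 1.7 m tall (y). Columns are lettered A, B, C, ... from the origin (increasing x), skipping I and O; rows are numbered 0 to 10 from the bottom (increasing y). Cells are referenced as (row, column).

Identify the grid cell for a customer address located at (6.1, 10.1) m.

(5, B)

Column index: ⌊(6.1 − 0.3) / 3.2⌋ = ⌊1.812⌋ = 1 → column B
Row offset from origin: ⌊(10.1 − 1.0) / 1.7⌋ = ⌊5.353⌋ = 5 → row 5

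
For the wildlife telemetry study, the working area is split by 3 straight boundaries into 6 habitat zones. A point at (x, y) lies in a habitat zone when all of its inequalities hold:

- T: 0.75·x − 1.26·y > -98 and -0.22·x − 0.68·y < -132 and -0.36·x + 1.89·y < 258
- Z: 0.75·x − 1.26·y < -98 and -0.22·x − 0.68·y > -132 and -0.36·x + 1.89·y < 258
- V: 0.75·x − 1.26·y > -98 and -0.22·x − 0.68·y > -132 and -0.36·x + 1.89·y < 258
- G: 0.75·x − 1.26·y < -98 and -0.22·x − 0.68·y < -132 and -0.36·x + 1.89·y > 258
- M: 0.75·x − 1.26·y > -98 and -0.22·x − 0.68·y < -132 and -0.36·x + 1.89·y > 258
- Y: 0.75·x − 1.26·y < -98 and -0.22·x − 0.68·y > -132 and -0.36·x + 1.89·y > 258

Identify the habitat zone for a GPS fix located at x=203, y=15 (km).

V

0.75·203 − 1.26·15 = 133.350, which is > -98
-0.22·203 − 0.68·15 = -54.860, which is > -132
-0.36·203 + 1.89·15 = -44.730, which is < 258
This sign pattern matches V.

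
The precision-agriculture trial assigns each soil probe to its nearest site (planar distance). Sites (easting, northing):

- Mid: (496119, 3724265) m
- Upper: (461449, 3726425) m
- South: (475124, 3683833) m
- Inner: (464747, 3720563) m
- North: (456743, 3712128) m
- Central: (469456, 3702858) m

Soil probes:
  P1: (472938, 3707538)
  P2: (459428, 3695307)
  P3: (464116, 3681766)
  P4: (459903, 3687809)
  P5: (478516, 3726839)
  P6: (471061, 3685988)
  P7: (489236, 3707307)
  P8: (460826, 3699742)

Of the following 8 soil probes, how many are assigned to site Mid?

P1 → Central
P2 → Central
P3 → South
P4 → South
P5 → Inner
P6 → South
P7 → Mid
P8 → Central
1 of the 8 goes to Mid.

1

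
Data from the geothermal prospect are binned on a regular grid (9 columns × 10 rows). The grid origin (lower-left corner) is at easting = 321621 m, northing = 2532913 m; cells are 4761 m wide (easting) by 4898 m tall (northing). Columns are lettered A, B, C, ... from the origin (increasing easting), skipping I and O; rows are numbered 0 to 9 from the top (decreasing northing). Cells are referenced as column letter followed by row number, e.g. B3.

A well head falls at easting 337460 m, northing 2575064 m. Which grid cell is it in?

Column index: ⌊(337460 − 321621) / 4761⌋ = ⌊3.327⌋ = 3 → column D
Row offset from origin: ⌊(2575064 − 2532913) / 4898⌋ = ⌊8.606⌋ = 8 → row 1 (counted from top)

D1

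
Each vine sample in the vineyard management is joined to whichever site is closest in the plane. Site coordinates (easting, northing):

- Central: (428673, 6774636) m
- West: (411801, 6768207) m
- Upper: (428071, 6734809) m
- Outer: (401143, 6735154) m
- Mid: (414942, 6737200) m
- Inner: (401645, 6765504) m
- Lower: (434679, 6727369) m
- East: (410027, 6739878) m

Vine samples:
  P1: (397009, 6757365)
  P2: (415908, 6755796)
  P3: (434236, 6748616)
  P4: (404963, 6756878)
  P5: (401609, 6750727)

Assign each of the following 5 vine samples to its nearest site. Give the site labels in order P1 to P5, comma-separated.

Inner, West, Upper, Inner, East

P1 → Inner (d²=87735817.00)
P2 → West (d²=170900370.00)
P3 → Upper (d²=228640474.00)
P4 → Inner (d²=85417000.00)
P5 → East (d²=188563525.00)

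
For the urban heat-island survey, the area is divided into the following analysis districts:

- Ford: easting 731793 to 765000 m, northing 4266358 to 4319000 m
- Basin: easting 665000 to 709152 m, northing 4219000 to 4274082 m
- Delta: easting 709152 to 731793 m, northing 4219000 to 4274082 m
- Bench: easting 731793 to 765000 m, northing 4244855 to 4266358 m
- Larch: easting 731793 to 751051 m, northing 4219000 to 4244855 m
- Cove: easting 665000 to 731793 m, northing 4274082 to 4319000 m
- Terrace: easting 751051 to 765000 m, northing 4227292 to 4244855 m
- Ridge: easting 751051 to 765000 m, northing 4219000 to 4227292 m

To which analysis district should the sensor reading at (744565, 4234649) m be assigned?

Larch

The point has easting = 744565 and northing = 4234649.
Only Larch satisfies 731793 ≤ easting ≤ 751051 and 4219000 ≤ northing ≤ 4244855.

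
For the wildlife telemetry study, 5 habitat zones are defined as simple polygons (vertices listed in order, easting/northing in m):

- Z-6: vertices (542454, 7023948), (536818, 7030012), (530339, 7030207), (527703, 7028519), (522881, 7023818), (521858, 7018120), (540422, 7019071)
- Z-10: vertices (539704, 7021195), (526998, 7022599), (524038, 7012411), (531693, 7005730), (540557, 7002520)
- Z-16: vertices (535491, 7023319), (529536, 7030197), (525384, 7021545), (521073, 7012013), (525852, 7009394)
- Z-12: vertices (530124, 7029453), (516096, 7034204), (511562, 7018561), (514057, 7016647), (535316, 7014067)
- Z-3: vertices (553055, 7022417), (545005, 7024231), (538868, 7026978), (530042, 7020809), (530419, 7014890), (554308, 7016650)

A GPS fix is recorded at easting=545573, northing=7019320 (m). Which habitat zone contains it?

Cast a ray rightward from (545573, 7019320). For each polygon, the edges (by vertex number in listed order) whose endpoints lie on opposite sides of northing = 7019320, where each meets that height, and whether that is right or left of the point:
Z-6: 5–6 at easting≈522073.4 (left), 7–1 at easting≈540525.7 (left) → 0 crossings.
Z-10: 2–3 at easting≈526045.3 (left), 5–1 at easting≈539789.6 (left) → 0 crossings.
Z-16: 3–4 at easting≈524377.7 (left), 5–1 at easting≈532722.9 (left) → 0 crossings.
Z-12: 2–3 at easting≈511782.0 (left), 5–1 at easting≈533543.4 (left) → 0 crossings.
Z-3: 4–5 at easting≈530136.8 (left), 6–1 at easting≈553727.9 (right) → 1 crossing.
Only Z-3 has an odd count, so the point is inside Z-3.

Z-3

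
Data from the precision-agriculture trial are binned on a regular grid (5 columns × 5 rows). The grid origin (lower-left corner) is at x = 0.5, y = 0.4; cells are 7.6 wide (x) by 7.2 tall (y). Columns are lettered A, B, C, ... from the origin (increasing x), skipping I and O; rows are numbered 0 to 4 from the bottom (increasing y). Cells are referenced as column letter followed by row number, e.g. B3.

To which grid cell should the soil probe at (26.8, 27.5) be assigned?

Column index: ⌊(26.8 − 0.5) / 7.6⌋ = ⌊3.461⌋ = 3 → column D
Row offset from origin: ⌊(27.5 − 0.4) / 7.2⌋ = ⌊3.764⌋ = 3 → row 3

D3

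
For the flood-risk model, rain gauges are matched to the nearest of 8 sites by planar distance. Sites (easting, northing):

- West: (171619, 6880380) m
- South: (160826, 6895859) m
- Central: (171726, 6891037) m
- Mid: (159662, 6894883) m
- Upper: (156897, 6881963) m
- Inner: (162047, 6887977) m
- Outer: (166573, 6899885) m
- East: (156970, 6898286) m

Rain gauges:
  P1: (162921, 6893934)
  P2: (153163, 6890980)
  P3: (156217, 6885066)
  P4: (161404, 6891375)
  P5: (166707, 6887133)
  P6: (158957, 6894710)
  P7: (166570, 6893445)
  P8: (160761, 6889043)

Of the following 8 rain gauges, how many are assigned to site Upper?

P1 → South
P2 → Mid
P3 → Upper
P4 → Inner
P5 → Inner
P6 → Mid
P7 → Central
P8 → Inner
1 of the 8 goes to Upper.

1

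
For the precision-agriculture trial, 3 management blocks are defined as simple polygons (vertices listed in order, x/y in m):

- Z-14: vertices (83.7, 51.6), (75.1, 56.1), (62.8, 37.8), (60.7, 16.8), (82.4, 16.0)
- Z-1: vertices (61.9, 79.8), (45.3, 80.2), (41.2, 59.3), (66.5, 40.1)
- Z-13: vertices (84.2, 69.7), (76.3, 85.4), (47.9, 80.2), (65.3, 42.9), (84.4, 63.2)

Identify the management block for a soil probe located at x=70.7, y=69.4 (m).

Z-13

Cast a ray rightward from (70.7, 69.4). For each polygon, the edges (by vertex number in listed order) whose endpoints lie on opposite sides of y = 69.4, where each meets that height, and whether that is right or left of the point:
Z-14: no edge straddles that height → 0 crossings.
Z-1: 2–3 at x≈43.18 (left), 4–1 at x≈63.11 (left) → 0 crossings.
Z-13: 3–4 at x≈52.94 (left), 5–1 at x≈84.21 (right) → 1 crossing.
Only Z-13 has an odd count, so the point is inside Z-13.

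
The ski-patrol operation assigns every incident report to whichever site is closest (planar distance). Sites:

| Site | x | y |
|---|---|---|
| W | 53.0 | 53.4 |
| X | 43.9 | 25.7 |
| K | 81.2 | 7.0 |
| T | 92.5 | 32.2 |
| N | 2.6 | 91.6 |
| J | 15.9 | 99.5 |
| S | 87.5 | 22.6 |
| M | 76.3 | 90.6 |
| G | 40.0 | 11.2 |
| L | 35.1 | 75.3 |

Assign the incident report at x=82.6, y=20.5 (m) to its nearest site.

S

Squared distances to each site:
W: 1958.570; X: 1524.730; K: 184.210; T: 234.900; N: 11455.210; J: 10689.890; S: 28.420; M: 4953.700; G: 1901.250; L: 5259.290.
Minimum at S.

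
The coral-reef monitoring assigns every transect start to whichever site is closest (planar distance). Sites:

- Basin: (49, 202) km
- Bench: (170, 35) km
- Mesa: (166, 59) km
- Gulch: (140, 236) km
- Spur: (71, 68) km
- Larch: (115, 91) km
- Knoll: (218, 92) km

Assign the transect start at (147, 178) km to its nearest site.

Squared distances to each site:
Basin: 10180.000; Bench: 20978.000; Mesa: 14522.000; Gulch: 3413.000; Spur: 17876.000; Larch: 8593.000; Knoll: 12437.000.
Minimum at Gulch.

Gulch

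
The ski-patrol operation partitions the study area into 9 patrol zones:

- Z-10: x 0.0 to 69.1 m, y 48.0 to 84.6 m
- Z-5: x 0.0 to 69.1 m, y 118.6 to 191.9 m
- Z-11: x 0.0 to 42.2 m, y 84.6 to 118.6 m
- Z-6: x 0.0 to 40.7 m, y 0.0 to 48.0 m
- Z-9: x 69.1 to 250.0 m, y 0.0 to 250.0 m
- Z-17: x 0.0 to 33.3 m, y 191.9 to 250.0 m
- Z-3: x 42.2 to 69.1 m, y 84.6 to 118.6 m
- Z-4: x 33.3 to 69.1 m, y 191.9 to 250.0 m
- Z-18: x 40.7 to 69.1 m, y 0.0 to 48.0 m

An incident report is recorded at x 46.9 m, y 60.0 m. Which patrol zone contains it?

The point has x = 46.9 and y = 60.0.
Only Z-10 satisfies 0.0 ≤ x ≤ 69.1 and 48.0 ≤ y ≤ 84.6.

Z-10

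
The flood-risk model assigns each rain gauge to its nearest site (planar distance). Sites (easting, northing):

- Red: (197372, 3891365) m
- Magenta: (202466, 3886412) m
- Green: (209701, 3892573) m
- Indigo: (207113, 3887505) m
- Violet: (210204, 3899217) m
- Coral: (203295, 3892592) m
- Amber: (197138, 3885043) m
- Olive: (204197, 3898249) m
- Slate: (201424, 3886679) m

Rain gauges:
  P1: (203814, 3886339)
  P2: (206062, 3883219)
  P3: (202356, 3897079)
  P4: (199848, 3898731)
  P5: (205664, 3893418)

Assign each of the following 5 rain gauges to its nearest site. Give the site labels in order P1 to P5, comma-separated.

Magenta, Indigo, Olive, Olive, Coral

P1 → Magenta (d²=1822433.00)
P2 → Indigo (d²=19474397.00)
P3 → Olive (d²=4758181.00)
P4 → Olive (d²=19146125.00)
P5 → Coral (d²=6294437.00)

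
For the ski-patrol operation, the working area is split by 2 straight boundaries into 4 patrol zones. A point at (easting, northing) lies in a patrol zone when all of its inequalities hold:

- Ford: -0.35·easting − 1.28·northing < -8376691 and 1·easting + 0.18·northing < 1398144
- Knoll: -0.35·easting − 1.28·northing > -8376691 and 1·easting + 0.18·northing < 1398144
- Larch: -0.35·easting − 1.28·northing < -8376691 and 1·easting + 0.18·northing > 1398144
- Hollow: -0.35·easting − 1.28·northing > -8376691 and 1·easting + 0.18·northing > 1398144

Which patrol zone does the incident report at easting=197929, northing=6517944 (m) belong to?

Ford

-0.35·197929 − 1.28·6517944 = -8412243.470, which is < -8376691
1·197929 + 0.18·6517944 = 1371158.920, which is < 1398144
This sign pattern matches Ford.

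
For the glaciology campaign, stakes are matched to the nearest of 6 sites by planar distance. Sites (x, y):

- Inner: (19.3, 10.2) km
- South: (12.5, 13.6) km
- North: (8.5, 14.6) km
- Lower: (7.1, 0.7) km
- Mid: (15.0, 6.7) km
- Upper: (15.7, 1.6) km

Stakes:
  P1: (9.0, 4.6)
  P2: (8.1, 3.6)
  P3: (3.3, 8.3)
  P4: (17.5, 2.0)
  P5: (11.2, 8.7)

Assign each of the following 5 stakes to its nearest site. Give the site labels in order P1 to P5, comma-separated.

Lower, Lower, North, Upper, Mid

P1 → Lower (d²=18.82)
P2 → Lower (d²=9.41)
P3 → North (d²=66.73)
P4 → Upper (d²=3.40)
P5 → Mid (d²=18.44)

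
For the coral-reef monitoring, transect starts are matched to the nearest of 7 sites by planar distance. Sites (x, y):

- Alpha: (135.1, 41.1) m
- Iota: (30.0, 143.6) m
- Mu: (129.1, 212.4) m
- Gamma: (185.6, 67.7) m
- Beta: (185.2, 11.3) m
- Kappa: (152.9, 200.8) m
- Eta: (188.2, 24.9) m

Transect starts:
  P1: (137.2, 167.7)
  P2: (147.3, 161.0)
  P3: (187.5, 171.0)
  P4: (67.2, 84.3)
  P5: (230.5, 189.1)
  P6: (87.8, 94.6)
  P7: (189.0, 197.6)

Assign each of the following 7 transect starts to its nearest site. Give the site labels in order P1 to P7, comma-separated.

Kappa, Kappa, Kappa, Iota, Kappa, Alpha, Kappa

P1 → Kappa (d²=1342.10)
P2 → Kappa (d²=1615.40)
P3 → Kappa (d²=2085.20)
P4 → Iota (d²=4900.33)
P5 → Kappa (d²=6158.65)
P6 → Alpha (d²=5099.54)
P7 → Kappa (d²=1313.45)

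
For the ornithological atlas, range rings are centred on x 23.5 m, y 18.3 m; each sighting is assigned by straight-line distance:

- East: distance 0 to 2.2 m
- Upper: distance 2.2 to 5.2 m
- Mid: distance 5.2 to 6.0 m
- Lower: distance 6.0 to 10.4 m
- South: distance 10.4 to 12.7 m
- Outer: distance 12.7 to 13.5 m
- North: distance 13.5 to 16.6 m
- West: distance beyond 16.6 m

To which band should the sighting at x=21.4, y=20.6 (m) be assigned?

Distance = √((21.4−23.5)² + (20.6−18.3)²) = √(4.410 + 5.290) = 3.114 m.
2.2 ≤ 3.114 < 5.2 → Upper.

Upper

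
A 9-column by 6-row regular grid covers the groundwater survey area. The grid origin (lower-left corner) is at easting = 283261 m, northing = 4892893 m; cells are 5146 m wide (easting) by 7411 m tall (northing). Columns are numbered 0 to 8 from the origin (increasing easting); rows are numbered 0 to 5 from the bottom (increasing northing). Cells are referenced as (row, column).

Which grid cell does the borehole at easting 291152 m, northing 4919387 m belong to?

(3, 1)

Column index: ⌊(291152 − 283261) / 5146⌋ = ⌊1.533⌋ = 1
Row offset from origin: ⌊(4919387 − 4892893) / 7411⌋ = ⌊3.575⌋ = 3 → row 3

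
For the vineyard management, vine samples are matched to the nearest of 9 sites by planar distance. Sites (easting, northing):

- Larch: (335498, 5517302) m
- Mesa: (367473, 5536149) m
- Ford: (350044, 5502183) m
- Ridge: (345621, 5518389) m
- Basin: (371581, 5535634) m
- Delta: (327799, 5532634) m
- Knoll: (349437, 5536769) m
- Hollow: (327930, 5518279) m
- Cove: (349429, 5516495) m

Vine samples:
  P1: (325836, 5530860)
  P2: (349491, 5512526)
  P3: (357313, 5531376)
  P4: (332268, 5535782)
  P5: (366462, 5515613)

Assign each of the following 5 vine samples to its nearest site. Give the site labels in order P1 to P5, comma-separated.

P1 → Delta (d²=7000445.00)
P2 → Cove (d²=15756805.00)
P3 → Knoll (d²=91115825.00)
P4 → Delta (d²=29881865.00)
P5 → Cove (d²=290901013.00)

Delta, Cove, Knoll, Delta, Cove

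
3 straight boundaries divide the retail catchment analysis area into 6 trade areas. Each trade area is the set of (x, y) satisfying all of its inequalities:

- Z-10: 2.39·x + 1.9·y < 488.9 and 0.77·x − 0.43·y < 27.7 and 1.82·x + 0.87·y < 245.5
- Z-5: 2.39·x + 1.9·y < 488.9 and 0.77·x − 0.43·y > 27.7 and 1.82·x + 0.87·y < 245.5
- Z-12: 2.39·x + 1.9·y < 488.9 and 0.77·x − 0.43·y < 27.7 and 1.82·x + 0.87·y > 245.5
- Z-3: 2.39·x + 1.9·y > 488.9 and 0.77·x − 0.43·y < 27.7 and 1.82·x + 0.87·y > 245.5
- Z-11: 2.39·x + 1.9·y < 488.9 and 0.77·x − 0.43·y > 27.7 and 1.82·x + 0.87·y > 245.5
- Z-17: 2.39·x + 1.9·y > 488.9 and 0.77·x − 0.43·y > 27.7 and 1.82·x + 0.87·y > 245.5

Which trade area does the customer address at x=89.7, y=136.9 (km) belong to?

Z-12

2.39·89.7 + 1.9·136.9 = 474.493, which is < 488.9
0.77·89.7 − 0.43·136.9 = 10.202, which is < 27.7
1.82·89.7 + 0.87·136.9 = 282.357, which is > 245.5
This sign pattern matches Z-12.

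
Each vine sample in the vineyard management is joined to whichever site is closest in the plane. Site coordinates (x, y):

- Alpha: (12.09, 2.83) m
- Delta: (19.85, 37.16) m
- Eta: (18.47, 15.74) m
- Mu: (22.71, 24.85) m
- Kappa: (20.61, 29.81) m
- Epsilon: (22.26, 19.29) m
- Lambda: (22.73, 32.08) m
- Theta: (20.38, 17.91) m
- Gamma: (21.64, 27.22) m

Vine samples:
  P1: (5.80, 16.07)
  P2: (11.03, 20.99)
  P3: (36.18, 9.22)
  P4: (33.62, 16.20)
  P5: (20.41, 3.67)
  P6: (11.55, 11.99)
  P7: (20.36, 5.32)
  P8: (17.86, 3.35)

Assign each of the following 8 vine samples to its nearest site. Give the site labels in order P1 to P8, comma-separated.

Eta, Eta, Epsilon, Epsilon, Alpha, Eta, Alpha, Alpha

P1 → Eta (d²=160.64)
P2 → Eta (d²=82.92)
P3 → Epsilon (d²=295.17)
P4 → Epsilon (d²=138.60)
P5 → Alpha (d²=69.93)
P6 → Eta (d²=61.95)
P7 → Alpha (d²=74.59)
P8 → Alpha (d²=33.56)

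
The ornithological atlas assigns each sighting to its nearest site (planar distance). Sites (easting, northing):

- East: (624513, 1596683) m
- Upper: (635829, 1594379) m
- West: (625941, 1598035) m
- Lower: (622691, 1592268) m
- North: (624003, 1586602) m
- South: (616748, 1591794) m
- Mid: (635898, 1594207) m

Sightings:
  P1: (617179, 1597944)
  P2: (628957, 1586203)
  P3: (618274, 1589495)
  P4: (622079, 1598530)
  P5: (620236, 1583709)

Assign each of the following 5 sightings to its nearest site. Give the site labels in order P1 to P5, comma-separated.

South, North, South, East, North

P1 → South (d²=38008261.00)
P2 → North (d²=24701317.00)
P3 → South (d²=7614077.00)
P4 → East (d²=9335765.00)
P5 → North (d²=22559738.00)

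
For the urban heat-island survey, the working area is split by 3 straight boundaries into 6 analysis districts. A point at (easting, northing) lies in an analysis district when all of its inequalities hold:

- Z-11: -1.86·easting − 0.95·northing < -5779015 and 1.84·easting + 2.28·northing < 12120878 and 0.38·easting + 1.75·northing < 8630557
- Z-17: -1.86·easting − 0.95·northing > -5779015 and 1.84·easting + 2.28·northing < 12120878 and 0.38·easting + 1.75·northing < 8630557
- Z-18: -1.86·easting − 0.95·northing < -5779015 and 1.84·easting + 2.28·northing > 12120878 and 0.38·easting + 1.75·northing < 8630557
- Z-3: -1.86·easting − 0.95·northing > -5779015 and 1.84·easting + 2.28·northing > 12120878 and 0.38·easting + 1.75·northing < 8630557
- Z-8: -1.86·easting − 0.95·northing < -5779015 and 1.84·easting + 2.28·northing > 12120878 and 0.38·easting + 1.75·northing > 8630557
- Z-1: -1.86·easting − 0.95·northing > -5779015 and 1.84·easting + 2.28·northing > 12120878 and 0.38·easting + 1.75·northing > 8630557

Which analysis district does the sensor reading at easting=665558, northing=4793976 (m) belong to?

Z-8

-1.86·665558 − 0.95·4793976 = -5792215.080, which is < -5779015
1.84·665558 + 2.28·4793976 = 12154892.000, which is > 12120878
0.38·665558 + 1.75·4793976 = 8642370.040, which is > 8630557
This sign pattern matches Z-8.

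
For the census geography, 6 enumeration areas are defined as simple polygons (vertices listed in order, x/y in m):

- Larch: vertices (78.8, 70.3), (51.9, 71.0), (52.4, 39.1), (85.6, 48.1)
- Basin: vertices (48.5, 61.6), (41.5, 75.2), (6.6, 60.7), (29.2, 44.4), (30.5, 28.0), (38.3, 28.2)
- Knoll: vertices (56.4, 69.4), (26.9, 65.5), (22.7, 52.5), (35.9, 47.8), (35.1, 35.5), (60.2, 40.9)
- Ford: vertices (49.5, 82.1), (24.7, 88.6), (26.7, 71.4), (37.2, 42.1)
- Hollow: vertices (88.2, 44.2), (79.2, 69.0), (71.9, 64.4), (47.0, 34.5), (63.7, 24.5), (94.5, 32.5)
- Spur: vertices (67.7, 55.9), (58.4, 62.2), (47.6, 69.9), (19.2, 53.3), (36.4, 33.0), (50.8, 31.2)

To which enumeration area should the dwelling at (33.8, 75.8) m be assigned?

Cast a ray rightward from (33.8, 75.8). For each polygon, the edges (by vertex number in listed order) whose endpoints lie on opposite sides of y = 75.8, where each meets that height, and whether that is right or left of the point:
Larch: no edge straddles that height → 0 crossings.
Basin: no edge straddles that height → 0 crossings.
Knoll: no edge straddles that height → 0 crossings.
Ford: 2–3 at x≈26.19 (left), 4–1 at x≈47.56 (right) → 1 crossing.
Hollow: no edge straddles that height → 0 crossings.
Spur: no edge straddles that height → 0 crossings.
Only Ford has an odd count, so the point is inside Ford.

Ford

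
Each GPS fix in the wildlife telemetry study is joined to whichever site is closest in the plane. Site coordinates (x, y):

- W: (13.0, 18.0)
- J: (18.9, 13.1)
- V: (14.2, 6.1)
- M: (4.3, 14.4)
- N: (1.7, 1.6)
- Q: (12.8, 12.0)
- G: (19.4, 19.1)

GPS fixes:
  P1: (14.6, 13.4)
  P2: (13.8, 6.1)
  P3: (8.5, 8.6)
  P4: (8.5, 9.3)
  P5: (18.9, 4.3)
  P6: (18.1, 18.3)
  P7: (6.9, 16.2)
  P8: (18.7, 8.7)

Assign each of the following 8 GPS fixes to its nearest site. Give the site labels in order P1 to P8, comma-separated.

Q, V, Q, Q, V, G, M, J

P1 → Q (d²=5.20)
P2 → V (d²=0.16)
P3 → Q (d²=30.05)
P4 → Q (d²=25.78)
P5 → V (d²=25.33)
P6 → G (d²=2.33)
P7 → M (d²=10.00)
P8 → J (d²=19.40)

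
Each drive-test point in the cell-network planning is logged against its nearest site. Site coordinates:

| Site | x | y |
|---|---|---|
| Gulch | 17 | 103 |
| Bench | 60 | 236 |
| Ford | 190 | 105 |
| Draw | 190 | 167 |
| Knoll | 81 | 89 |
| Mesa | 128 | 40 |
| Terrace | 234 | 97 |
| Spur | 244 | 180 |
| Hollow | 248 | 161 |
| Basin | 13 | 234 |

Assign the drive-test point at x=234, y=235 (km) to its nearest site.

Spur

Squared distances to each site:
Gulch: 64513.000; Bench: 30277.000; Ford: 18836.000; Draw: 6560.000; Knoll: 44725.000; Mesa: 49261.000; Terrace: 19044.000; Spur: 3125.000; Hollow: 5672.000; Basin: 48842.000.
Minimum at Spur.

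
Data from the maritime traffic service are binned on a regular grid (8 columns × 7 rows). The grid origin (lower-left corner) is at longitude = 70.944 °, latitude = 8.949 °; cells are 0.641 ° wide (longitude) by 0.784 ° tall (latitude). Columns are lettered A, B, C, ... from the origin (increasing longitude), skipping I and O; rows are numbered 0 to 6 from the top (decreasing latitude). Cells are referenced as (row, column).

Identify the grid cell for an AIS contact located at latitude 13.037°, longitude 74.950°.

Column index: ⌊(74.950 − 70.944) / 0.641⌋ = ⌊6.250⌋ = 6 → column G
Row offset from origin: ⌊(13.037 − 8.949) / 0.784⌋ = ⌊5.214⌋ = 5 → row 1 (counted from top)

(1, G)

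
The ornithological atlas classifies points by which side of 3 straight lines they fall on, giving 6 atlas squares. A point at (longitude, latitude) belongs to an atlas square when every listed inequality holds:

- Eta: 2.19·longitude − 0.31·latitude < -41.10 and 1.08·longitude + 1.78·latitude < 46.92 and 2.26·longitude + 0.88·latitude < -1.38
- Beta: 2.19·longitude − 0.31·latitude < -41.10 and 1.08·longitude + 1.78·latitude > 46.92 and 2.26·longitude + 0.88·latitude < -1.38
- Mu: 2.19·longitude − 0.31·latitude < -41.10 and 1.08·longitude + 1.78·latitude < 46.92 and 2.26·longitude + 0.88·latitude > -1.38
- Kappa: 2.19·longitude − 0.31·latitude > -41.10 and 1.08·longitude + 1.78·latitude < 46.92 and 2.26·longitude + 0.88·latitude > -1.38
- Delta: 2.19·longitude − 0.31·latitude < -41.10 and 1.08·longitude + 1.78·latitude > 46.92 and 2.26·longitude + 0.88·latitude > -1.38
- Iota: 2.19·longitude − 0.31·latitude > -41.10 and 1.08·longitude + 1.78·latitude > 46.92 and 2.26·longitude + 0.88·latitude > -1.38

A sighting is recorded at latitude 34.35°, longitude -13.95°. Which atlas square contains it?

Mu

2.19·-13.95 − 0.31·34.35 = -41.199, which is < -41.10
1.08·-13.95 + 1.78·34.35 = 46.077, which is < 46.92
2.26·-13.95 + 0.88·34.35 = -1.299, which is > -1.38
This sign pattern matches Mu.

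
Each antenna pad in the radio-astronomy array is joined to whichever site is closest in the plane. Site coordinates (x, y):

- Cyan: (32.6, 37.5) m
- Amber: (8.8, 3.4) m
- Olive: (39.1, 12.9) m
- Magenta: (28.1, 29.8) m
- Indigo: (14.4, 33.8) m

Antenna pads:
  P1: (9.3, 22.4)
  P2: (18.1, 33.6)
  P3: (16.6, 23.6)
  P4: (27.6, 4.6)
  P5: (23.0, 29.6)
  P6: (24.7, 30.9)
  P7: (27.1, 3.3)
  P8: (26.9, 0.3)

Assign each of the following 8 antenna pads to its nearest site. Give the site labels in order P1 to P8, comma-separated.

Indigo, Indigo, Indigo, Olive, Magenta, Magenta, Olive, Olive

P1 → Indigo (d²=155.97)
P2 → Indigo (d²=13.73)
P3 → Indigo (d²=108.88)
P4 → Olive (d²=201.14)
P5 → Magenta (d²=26.05)
P6 → Magenta (d²=12.77)
P7 → Olive (d²=236.16)
P8 → Olive (d²=307.60)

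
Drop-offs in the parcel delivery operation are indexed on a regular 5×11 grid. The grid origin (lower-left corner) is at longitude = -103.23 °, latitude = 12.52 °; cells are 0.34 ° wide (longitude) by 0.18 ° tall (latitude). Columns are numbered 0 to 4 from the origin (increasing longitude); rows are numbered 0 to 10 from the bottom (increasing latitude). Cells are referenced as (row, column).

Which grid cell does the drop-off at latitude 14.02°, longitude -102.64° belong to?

Column index: ⌊(-102.64 − -103.23) / 0.34⌋ = ⌊1.735⌋ = 1
Row offset from origin: ⌊(14.02 − 12.52) / 0.18⌋ = ⌊8.333⌋ = 8 → row 8

(8, 1)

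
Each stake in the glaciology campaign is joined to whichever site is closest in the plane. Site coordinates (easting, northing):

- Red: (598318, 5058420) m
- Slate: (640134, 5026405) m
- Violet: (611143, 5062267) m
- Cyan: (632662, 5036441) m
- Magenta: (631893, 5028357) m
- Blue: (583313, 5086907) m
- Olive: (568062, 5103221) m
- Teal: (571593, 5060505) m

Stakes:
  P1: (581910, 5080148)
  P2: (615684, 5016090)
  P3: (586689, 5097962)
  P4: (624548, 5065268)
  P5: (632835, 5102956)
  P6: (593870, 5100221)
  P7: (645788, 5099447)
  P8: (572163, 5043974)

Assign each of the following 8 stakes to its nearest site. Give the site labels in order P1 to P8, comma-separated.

Blue, Magenta, Blue, Violet, Violet, Blue, Violet, Teal

P1 → Blue (d²=47652490.00)
P2 → Magenta (d²=413210970.00)
P3 → Blue (d²=133610401.00)
P4 → Violet (d²=188700026.00)
P5 → Violet (d²=2126137585.00)
P6 → Blue (d²=288712845.00)
P7 → Violet (d²=2582628425.00)
P8 → Teal (d²=273598861.00)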